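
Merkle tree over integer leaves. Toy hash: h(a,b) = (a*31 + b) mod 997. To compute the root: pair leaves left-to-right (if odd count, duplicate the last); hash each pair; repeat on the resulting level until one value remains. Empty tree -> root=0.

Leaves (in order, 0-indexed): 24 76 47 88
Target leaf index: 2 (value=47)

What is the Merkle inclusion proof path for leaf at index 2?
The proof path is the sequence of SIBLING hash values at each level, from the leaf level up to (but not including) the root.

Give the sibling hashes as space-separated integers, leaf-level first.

Answer: 88 820

Derivation:
L0 (leaves): [24, 76, 47, 88], target index=2
L1: h(24,76)=(24*31+76)%997=820 [pair 0] h(47,88)=(47*31+88)%997=548 [pair 1] -> [820, 548]
  Sibling for proof at L0: 88
L2: h(820,548)=(820*31+548)%997=46 [pair 0] -> [46]
  Sibling for proof at L1: 820
Root: 46
Proof path (sibling hashes from leaf to root): [88, 820]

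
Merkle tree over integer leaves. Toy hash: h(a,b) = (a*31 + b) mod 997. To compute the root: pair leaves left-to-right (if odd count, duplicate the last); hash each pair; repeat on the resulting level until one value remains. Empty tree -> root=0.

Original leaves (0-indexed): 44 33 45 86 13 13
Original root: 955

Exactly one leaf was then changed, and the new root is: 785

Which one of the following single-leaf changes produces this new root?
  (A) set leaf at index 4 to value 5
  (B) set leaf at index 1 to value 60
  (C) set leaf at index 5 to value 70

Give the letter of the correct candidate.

Original leaves: [44, 33, 45, 86, 13, 13]
Target new root: 785
Try each candidate change and compute the resulting root:
Candidate A: set leaf[4] = 5 -> leaves = [44, 33, 45, 86, 5, 13]
  L0: [44, 33, 45, 86, 5, 13]
  L1: h(44,33)=(44*31+33)%997=400 h(45,86)=(45*31+86)%997=484 h(5,13)=(5*31+13)%997=168 -> [400, 484, 168]
  L2: h(400,484)=(400*31+484)%997=920 h(168,168)=(168*31+168)%997=391 -> [920, 391]
  L3: h(920,391)=(920*31+391)%997=995 -> [995]
  root = 995 != target 785
Candidate B: set leaf[1] = 60 -> leaves = [44, 60, 45, 86, 13, 13]
  L0: [44, 60, 45, 86, 13, 13]
  L1: h(44,60)=(44*31+60)%997=427 h(45,86)=(45*31+86)%997=484 h(13,13)=(13*31+13)%997=416 -> [427, 484, 416]
  L2: h(427,484)=(427*31+484)%997=760 h(416,416)=(416*31+416)%997=351 -> [760, 351]
  L3: h(760,351)=(760*31+351)%997=980 -> [980]
  root = 980 != target 785
Candidate C: set leaf[5] = 70 -> leaves = [44, 33, 45, 86, 13, 70]
  L0: [44, 33, 45, 86, 13, 70]
  L1: h(44,33)=(44*31+33)%997=400 h(45,86)=(45*31+86)%997=484 h(13,70)=(13*31+70)%997=473 -> [400, 484, 473]
  L2: h(400,484)=(400*31+484)%997=920 h(473,473)=(473*31+473)%997=181 -> [920, 181]
  L3: h(920,181)=(920*31+181)%997=785 -> [785]
  root = 785 == target 785  ** MATCH **
Candidate C produces the target root.

Answer: C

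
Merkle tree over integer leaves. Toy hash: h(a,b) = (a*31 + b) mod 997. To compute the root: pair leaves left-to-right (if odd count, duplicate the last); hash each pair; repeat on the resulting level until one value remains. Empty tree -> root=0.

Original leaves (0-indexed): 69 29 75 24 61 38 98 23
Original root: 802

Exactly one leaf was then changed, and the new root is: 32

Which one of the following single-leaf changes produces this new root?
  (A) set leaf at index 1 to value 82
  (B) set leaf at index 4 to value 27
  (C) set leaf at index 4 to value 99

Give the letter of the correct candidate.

Original leaves: [69, 29, 75, 24, 61, 38, 98, 23]
Target new root: 32
Try each candidate change and compute the resulting root:
Candidate A: set leaf[1] = 82 -> leaves = [69, 82, 75, 24, 61, 38, 98, 23]
  L0: [69, 82, 75, 24, 61, 38, 98, 23]
  L1: h(69,82)=(69*31+82)%997=227 h(75,24)=(75*31+24)%997=355 h(61,38)=(61*31+38)%997=932 h(98,23)=(98*31+23)%997=70 -> [227, 355, 932, 70]
  L2: h(227,355)=(227*31+355)%997=413 h(932,70)=(932*31+70)%997=49 -> [413, 49]
  L3: h(413,49)=(413*31+49)%997=888 -> [888]
  root = 888 != target 32
Candidate B: set leaf[4] = 27 -> leaves = [69, 29, 75, 24, 27, 38, 98, 23]
  L0: [69, 29, 75, 24, 27, 38, 98, 23]
  L1: h(69,29)=(69*31+29)%997=174 h(75,24)=(75*31+24)%997=355 h(27,38)=(27*31+38)%997=875 h(98,23)=(98*31+23)%997=70 -> [174, 355, 875, 70]
  L2: h(174,355)=(174*31+355)%997=764 h(875,70)=(875*31+70)%997=276 -> [764, 276]
  L3: h(764,276)=(764*31+276)%997=32 -> [32]
  root = 32 == target 32  ** MATCH **
Candidate C: set leaf[4] = 99 -> leaves = [69, 29, 75, 24, 99, 38, 98, 23]
  L0: [69, 29, 75, 24, 99, 38, 98, 23]
  L1: h(69,29)=(69*31+29)%997=174 h(75,24)=(75*31+24)%997=355 h(99,38)=(99*31+38)%997=116 h(98,23)=(98*31+23)%997=70 -> [174, 355, 116, 70]
  L2: h(174,355)=(174*31+355)%997=764 h(116,70)=(116*31+70)%997=675 -> [764, 675]
  L3: h(764,675)=(764*31+675)%997=431 -> [431]
  root = 431 != target 32
Candidate B produces the target root.

Answer: B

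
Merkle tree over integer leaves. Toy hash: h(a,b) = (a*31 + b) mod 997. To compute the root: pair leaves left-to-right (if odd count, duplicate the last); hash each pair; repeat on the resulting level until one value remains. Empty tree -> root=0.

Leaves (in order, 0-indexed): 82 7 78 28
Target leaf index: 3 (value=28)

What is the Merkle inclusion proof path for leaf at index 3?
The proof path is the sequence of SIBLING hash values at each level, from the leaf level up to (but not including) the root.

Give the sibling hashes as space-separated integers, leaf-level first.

L0 (leaves): [82, 7, 78, 28], target index=3
L1: h(82,7)=(82*31+7)%997=555 [pair 0] h(78,28)=(78*31+28)%997=452 [pair 1] -> [555, 452]
  Sibling for proof at L0: 78
L2: h(555,452)=(555*31+452)%997=708 [pair 0] -> [708]
  Sibling for proof at L1: 555
Root: 708
Proof path (sibling hashes from leaf to root): [78, 555]

Answer: 78 555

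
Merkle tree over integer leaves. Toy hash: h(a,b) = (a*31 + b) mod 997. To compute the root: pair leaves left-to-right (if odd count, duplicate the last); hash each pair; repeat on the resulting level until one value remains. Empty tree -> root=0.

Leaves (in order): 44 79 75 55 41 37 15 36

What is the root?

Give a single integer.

Answer: 70

Derivation:
L0: [44, 79, 75, 55, 41, 37, 15, 36]
L1: h(44,79)=(44*31+79)%997=446 h(75,55)=(75*31+55)%997=386 h(41,37)=(41*31+37)%997=311 h(15,36)=(15*31+36)%997=501 -> [446, 386, 311, 501]
L2: h(446,386)=(446*31+386)%997=254 h(311,501)=(311*31+501)%997=172 -> [254, 172]
L3: h(254,172)=(254*31+172)%997=70 -> [70]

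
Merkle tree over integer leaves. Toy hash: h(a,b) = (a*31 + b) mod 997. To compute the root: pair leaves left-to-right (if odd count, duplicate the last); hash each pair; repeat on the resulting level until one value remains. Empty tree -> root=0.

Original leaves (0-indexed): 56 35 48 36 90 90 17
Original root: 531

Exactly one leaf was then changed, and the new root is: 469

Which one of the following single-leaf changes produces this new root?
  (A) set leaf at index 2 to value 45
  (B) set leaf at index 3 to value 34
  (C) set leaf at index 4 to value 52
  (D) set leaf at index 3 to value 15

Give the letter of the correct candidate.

Answer: B

Derivation:
Original leaves: [56, 35, 48, 36, 90, 90, 17]
Target new root: 469
Try each candidate change and compute the resulting root:
Candidate A: set leaf[2] = 45 -> leaves = [56, 35, 45, 36, 90, 90, 17]
  L0: [56, 35, 45, 36, 90, 90, 17]
  L1: h(56,35)=(56*31+35)%997=774 h(45,36)=(45*31+36)%997=434 h(90,90)=(90*31+90)%997=886 h(17,17)=(17*31+17)%997=544 -> [774, 434, 886, 544]
  L2: h(774,434)=(774*31+434)%997=500 h(886,544)=(886*31+544)%997=94 -> [500, 94]
  L3: h(500,94)=(500*31+94)%997=639 -> [639]
  root = 639 != target 469
Candidate B: set leaf[3] = 34 -> leaves = [56, 35, 48, 34, 90, 90, 17]
  L0: [56, 35, 48, 34, 90, 90, 17]
  L1: h(56,35)=(56*31+35)%997=774 h(48,34)=(48*31+34)%997=525 h(90,90)=(90*31+90)%997=886 h(17,17)=(17*31+17)%997=544 -> [774, 525, 886, 544]
  L2: h(774,525)=(774*31+525)%997=591 h(886,544)=(886*31+544)%997=94 -> [591, 94]
  L3: h(591,94)=(591*31+94)%997=469 -> [469]
  root = 469 == target 469  ** MATCH **
Candidate C: set leaf[4] = 52 -> leaves = [56, 35, 48, 36, 52, 90, 17]
  L0: [56, 35, 48, 36, 52, 90, 17]
  L1: h(56,35)=(56*31+35)%997=774 h(48,36)=(48*31+36)%997=527 h(52,90)=(52*31+90)%997=705 h(17,17)=(17*31+17)%997=544 -> [774, 527, 705, 544]
  L2: h(774,527)=(774*31+527)%997=593 h(705,544)=(705*31+544)%997=465 -> [593, 465]
  L3: h(593,465)=(593*31+465)%997=902 -> [902]
  root = 902 != target 469
Candidate D: set leaf[3] = 15 -> leaves = [56, 35, 48, 15, 90, 90, 17]
  L0: [56, 35, 48, 15, 90, 90, 17]
  L1: h(56,35)=(56*31+35)%997=774 h(48,15)=(48*31+15)%997=506 h(90,90)=(90*31+90)%997=886 h(17,17)=(17*31+17)%997=544 -> [774, 506, 886, 544]
  L2: h(774,506)=(774*31+506)%997=572 h(886,544)=(886*31+544)%997=94 -> [572, 94]
  L3: h(572,94)=(572*31+94)%997=877 -> [877]
  root = 877 != target 469
Candidate B produces the target root.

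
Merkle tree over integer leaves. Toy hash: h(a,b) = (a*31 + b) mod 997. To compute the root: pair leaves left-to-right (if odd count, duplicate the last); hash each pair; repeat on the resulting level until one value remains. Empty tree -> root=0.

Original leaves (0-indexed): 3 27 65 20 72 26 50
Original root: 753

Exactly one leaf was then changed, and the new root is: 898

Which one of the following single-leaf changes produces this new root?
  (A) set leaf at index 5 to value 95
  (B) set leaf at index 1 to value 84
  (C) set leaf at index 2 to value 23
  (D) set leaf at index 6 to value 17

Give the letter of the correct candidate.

Original leaves: [3, 27, 65, 20, 72, 26, 50]
Target new root: 898
Try each candidate change and compute the resulting root:
Candidate A: set leaf[5] = 95 -> leaves = [3, 27, 65, 20, 72, 95, 50]
  L0: [3, 27, 65, 20, 72, 95, 50]
  L1: h(3,27)=(3*31+27)%997=120 h(65,20)=(65*31+20)%997=41 h(72,95)=(72*31+95)%997=333 h(50,50)=(50*31+50)%997=603 -> [120, 41, 333, 603]
  L2: h(120,41)=(120*31+41)%997=770 h(333,603)=(333*31+603)%997=956 -> [770, 956]
  L3: h(770,956)=(770*31+956)%997=898 -> [898]
  root = 898 == target 898  ** MATCH **
Candidate B: set leaf[1] = 84 -> leaves = [3, 84, 65, 20, 72, 26, 50]
  L0: [3, 84, 65, 20, 72, 26, 50]
  L1: h(3,84)=(3*31+84)%997=177 h(65,20)=(65*31+20)%997=41 h(72,26)=(72*31+26)%997=264 h(50,50)=(50*31+50)%997=603 -> [177, 41, 264, 603]
  L2: h(177,41)=(177*31+41)%997=543 h(264,603)=(264*31+603)%997=811 -> [543, 811]
  L3: h(543,811)=(543*31+811)%997=695 -> [695]
  root = 695 != target 898
Candidate C: set leaf[2] = 23 -> leaves = [3, 27, 23, 20, 72, 26, 50]
  L0: [3, 27, 23, 20, 72, 26, 50]
  L1: h(3,27)=(3*31+27)%997=120 h(23,20)=(23*31+20)%997=733 h(72,26)=(72*31+26)%997=264 h(50,50)=(50*31+50)%997=603 -> [120, 733, 264, 603]
  L2: h(120,733)=(120*31+733)%997=465 h(264,603)=(264*31+603)%997=811 -> [465, 811]
  L3: h(465,811)=(465*31+811)%997=271 -> [271]
  root = 271 != target 898
Candidate D: set leaf[6] = 17 -> leaves = [3, 27, 65, 20, 72, 26, 17]
  L0: [3, 27, 65, 20, 72, 26, 17]
  L1: h(3,27)=(3*31+27)%997=120 h(65,20)=(65*31+20)%997=41 h(72,26)=(72*31+26)%997=264 h(17,17)=(17*31+17)%997=544 -> [120, 41, 264, 544]
  L2: h(120,41)=(120*31+41)%997=770 h(264,544)=(264*31+544)%997=752 -> [770, 752]
  L3: h(770,752)=(770*31+752)%997=694 -> [694]
  root = 694 != target 898
Candidate A produces the target root.

Answer: A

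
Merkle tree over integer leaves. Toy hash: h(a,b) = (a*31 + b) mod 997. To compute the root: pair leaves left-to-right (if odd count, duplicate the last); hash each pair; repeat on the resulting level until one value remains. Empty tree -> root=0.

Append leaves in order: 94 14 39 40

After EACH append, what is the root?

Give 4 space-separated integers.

Answer: 94 934 292 293

Derivation:
After append 94 (leaves=[94]):
  L0: [94]
  root=94
After append 14 (leaves=[94, 14]):
  L0: [94, 14]
  L1: h(94,14)=(94*31+14)%997=934 -> [934]
  root=934
After append 39 (leaves=[94, 14, 39]):
  L0: [94, 14, 39]
  L1: h(94,14)=(94*31+14)%997=934 h(39,39)=(39*31+39)%997=251 -> [934, 251]
  L2: h(934,251)=(934*31+251)%997=292 -> [292]
  root=292
After append 40 (leaves=[94, 14, 39, 40]):
  L0: [94, 14, 39, 40]
  L1: h(94,14)=(94*31+14)%997=934 h(39,40)=(39*31+40)%997=252 -> [934, 252]
  L2: h(934,252)=(934*31+252)%997=293 -> [293]
  root=293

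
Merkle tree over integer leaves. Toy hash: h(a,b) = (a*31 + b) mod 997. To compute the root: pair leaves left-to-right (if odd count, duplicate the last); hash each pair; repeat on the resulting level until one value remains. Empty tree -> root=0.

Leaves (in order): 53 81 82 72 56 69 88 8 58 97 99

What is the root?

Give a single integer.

L0: [53, 81, 82, 72, 56, 69, 88, 8, 58, 97, 99]
L1: h(53,81)=(53*31+81)%997=727 h(82,72)=(82*31+72)%997=620 h(56,69)=(56*31+69)%997=808 h(88,8)=(88*31+8)%997=742 h(58,97)=(58*31+97)%997=898 h(99,99)=(99*31+99)%997=177 -> [727, 620, 808, 742, 898, 177]
L2: h(727,620)=(727*31+620)%997=226 h(808,742)=(808*31+742)%997=865 h(898,177)=(898*31+177)%997=99 -> [226, 865, 99]
L3: h(226,865)=(226*31+865)%997=892 h(99,99)=(99*31+99)%997=177 -> [892, 177]
L4: h(892,177)=(892*31+177)%997=910 -> [910]

Answer: 910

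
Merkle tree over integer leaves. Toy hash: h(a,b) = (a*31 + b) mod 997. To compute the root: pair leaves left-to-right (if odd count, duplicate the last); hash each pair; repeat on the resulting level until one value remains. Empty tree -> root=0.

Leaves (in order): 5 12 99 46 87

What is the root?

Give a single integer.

Answer: 181

Derivation:
L0: [5, 12, 99, 46, 87]
L1: h(5,12)=(5*31+12)%997=167 h(99,46)=(99*31+46)%997=124 h(87,87)=(87*31+87)%997=790 -> [167, 124, 790]
L2: h(167,124)=(167*31+124)%997=316 h(790,790)=(790*31+790)%997=355 -> [316, 355]
L3: h(316,355)=(316*31+355)%997=181 -> [181]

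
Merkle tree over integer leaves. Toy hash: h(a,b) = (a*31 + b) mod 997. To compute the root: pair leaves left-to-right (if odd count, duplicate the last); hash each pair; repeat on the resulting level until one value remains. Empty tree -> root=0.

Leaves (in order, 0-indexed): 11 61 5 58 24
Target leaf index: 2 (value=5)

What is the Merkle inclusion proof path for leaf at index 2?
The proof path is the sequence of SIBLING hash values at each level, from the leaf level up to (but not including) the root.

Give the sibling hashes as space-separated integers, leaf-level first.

Answer: 58 402 648

Derivation:
L0 (leaves): [11, 61, 5, 58, 24], target index=2
L1: h(11,61)=(11*31+61)%997=402 [pair 0] h(5,58)=(5*31+58)%997=213 [pair 1] h(24,24)=(24*31+24)%997=768 [pair 2] -> [402, 213, 768]
  Sibling for proof at L0: 58
L2: h(402,213)=(402*31+213)%997=711 [pair 0] h(768,768)=(768*31+768)%997=648 [pair 1] -> [711, 648]
  Sibling for proof at L1: 402
L3: h(711,648)=(711*31+648)%997=755 [pair 0] -> [755]
  Sibling for proof at L2: 648
Root: 755
Proof path (sibling hashes from leaf to root): [58, 402, 648]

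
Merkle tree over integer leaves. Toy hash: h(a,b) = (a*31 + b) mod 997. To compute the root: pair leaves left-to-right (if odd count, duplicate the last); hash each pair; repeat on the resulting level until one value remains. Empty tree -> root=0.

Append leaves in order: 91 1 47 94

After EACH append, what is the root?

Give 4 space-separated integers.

After append 91 (leaves=[91]):
  L0: [91]
  root=91
After append 1 (leaves=[91, 1]):
  L0: [91, 1]
  L1: h(91,1)=(91*31+1)%997=828 -> [828]
  root=828
After append 47 (leaves=[91, 1, 47]):
  L0: [91, 1, 47]
  L1: h(91,1)=(91*31+1)%997=828 h(47,47)=(47*31+47)%997=507 -> [828, 507]
  L2: h(828,507)=(828*31+507)%997=253 -> [253]
  root=253
After append 94 (leaves=[91, 1, 47, 94]):
  L0: [91, 1, 47, 94]
  L1: h(91,1)=(91*31+1)%997=828 h(47,94)=(47*31+94)%997=554 -> [828, 554]
  L2: h(828,554)=(828*31+554)%997=300 -> [300]
  root=300

Answer: 91 828 253 300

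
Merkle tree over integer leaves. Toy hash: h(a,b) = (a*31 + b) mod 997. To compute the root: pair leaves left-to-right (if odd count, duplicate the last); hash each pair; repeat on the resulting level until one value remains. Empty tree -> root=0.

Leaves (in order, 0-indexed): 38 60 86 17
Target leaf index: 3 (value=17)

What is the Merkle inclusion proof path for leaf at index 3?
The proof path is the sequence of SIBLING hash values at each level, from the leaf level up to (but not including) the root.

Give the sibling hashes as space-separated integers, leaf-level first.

L0 (leaves): [38, 60, 86, 17], target index=3
L1: h(38,60)=(38*31+60)%997=241 [pair 0] h(86,17)=(86*31+17)%997=689 [pair 1] -> [241, 689]
  Sibling for proof at L0: 86
L2: h(241,689)=(241*31+689)%997=184 [pair 0] -> [184]
  Sibling for proof at L1: 241
Root: 184
Proof path (sibling hashes from leaf to root): [86, 241]

Answer: 86 241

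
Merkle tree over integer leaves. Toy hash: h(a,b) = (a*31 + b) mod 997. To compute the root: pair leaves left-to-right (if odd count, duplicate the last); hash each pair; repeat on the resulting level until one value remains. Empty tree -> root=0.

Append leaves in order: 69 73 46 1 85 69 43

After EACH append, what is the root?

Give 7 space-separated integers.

After append 69 (leaves=[69]):
  L0: [69]
  root=69
After append 73 (leaves=[69, 73]):
  L0: [69, 73]
  L1: h(69,73)=(69*31+73)%997=218 -> [218]
  root=218
After append 46 (leaves=[69, 73, 46]):
  L0: [69, 73, 46]
  L1: h(69,73)=(69*31+73)%997=218 h(46,46)=(46*31+46)%997=475 -> [218, 475]
  L2: h(218,475)=(218*31+475)%997=254 -> [254]
  root=254
After append 1 (leaves=[69, 73, 46, 1]):
  L0: [69, 73, 46, 1]
  L1: h(69,73)=(69*31+73)%997=218 h(46,1)=(46*31+1)%997=430 -> [218, 430]
  L2: h(218,430)=(218*31+430)%997=209 -> [209]
  root=209
After append 85 (leaves=[69, 73, 46, 1, 85]):
  L0: [69, 73, 46, 1, 85]
  L1: h(69,73)=(69*31+73)%997=218 h(46,1)=(46*31+1)%997=430 h(85,85)=(85*31+85)%997=726 -> [218, 430, 726]
  L2: h(218,430)=(218*31+430)%997=209 h(726,726)=(726*31+726)%997=301 -> [209, 301]
  L3: h(209,301)=(209*31+301)%997=798 -> [798]
  root=798
After append 69 (leaves=[69, 73, 46, 1, 85, 69]):
  L0: [69, 73, 46, 1, 85, 69]
  L1: h(69,73)=(69*31+73)%997=218 h(46,1)=(46*31+1)%997=430 h(85,69)=(85*31+69)%997=710 -> [218, 430, 710]
  L2: h(218,430)=(218*31+430)%997=209 h(710,710)=(710*31+710)%997=786 -> [209, 786]
  L3: h(209,786)=(209*31+786)%997=286 -> [286]
  root=286
After append 43 (leaves=[69, 73, 46, 1, 85, 69, 43]):
  L0: [69, 73, 46, 1, 85, 69, 43]
  L1: h(69,73)=(69*31+73)%997=218 h(46,1)=(46*31+1)%997=430 h(85,69)=(85*31+69)%997=710 h(43,43)=(43*31+43)%997=379 -> [218, 430, 710, 379]
  L2: h(218,430)=(218*31+430)%997=209 h(710,379)=(710*31+379)%997=455 -> [209, 455]
  L3: h(209,455)=(209*31+455)%997=952 -> [952]
  root=952

Answer: 69 218 254 209 798 286 952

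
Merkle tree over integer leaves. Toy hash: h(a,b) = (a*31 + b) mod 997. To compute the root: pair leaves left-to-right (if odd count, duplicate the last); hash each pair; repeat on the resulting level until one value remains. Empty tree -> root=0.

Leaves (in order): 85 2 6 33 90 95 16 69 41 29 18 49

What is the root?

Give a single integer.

L0: [85, 2, 6, 33, 90, 95, 16, 69, 41, 29, 18, 49]
L1: h(85,2)=(85*31+2)%997=643 h(6,33)=(6*31+33)%997=219 h(90,95)=(90*31+95)%997=891 h(16,69)=(16*31+69)%997=565 h(41,29)=(41*31+29)%997=303 h(18,49)=(18*31+49)%997=607 -> [643, 219, 891, 565, 303, 607]
L2: h(643,219)=(643*31+219)%997=212 h(891,565)=(891*31+565)%997=270 h(303,607)=(303*31+607)%997=30 -> [212, 270, 30]
L3: h(212,270)=(212*31+270)%997=860 h(30,30)=(30*31+30)%997=960 -> [860, 960]
L4: h(860,960)=(860*31+960)%997=701 -> [701]

Answer: 701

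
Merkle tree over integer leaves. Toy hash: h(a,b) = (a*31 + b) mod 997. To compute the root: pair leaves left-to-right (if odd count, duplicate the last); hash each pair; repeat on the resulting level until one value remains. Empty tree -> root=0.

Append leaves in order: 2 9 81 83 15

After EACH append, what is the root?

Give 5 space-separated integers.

After append 2 (leaves=[2]):
  L0: [2]
  root=2
After append 9 (leaves=[2, 9]):
  L0: [2, 9]
  L1: h(2,9)=(2*31+9)%997=71 -> [71]
  root=71
After append 81 (leaves=[2, 9, 81]):
  L0: [2, 9, 81]
  L1: h(2,9)=(2*31+9)%997=71 h(81,81)=(81*31+81)%997=598 -> [71, 598]
  L2: h(71,598)=(71*31+598)%997=805 -> [805]
  root=805
After append 83 (leaves=[2, 9, 81, 83]):
  L0: [2, 9, 81, 83]
  L1: h(2,9)=(2*31+9)%997=71 h(81,83)=(81*31+83)%997=600 -> [71, 600]
  L2: h(71,600)=(71*31+600)%997=807 -> [807]
  root=807
After append 15 (leaves=[2, 9, 81, 83, 15]):
  L0: [2, 9, 81, 83, 15]
  L1: h(2,9)=(2*31+9)%997=71 h(81,83)=(81*31+83)%997=600 h(15,15)=(15*31+15)%997=480 -> [71, 600, 480]
  L2: h(71,600)=(71*31+600)%997=807 h(480,480)=(480*31+480)%997=405 -> [807, 405]
  L3: h(807,405)=(807*31+405)%997=497 -> [497]
  root=497

Answer: 2 71 805 807 497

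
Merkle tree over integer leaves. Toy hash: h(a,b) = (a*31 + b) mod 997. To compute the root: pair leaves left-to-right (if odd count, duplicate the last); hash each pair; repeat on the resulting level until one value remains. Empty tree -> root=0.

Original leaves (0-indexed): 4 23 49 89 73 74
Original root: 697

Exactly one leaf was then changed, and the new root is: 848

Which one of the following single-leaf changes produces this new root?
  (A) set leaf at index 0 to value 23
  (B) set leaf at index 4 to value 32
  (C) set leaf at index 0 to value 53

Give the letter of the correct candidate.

Answer: C

Derivation:
Original leaves: [4, 23, 49, 89, 73, 74]
Target new root: 848
Try each candidate change and compute the resulting root:
Candidate A: set leaf[0] = 23 -> leaves = [23, 23, 49, 89, 73, 74]
  L0: [23, 23, 49, 89, 73, 74]
  L1: h(23,23)=(23*31+23)%997=736 h(49,89)=(49*31+89)%997=611 h(73,74)=(73*31+74)%997=343 -> [736, 611, 343]
  L2: h(736,611)=(736*31+611)%997=496 h(343,343)=(343*31+343)%997=9 -> [496, 9]
  L3: h(496,9)=(496*31+9)%997=430 -> [430]
  root = 430 != target 848
Candidate B: set leaf[4] = 32 -> leaves = [4, 23, 49, 89, 32, 74]
  L0: [4, 23, 49, 89, 32, 74]
  L1: h(4,23)=(4*31+23)%997=147 h(49,89)=(49*31+89)%997=611 h(32,74)=(32*31+74)%997=69 -> [147, 611, 69]
  L2: h(147,611)=(147*31+611)%997=183 h(69,69)=(69*31+69)%997=214 -> [183, 214]
  L3: h(183,214)=(183*31+214)%997=902 -> [902]
  root = 902 != target 848
Candidate C: set leaf[0] = 53 -> leaves = [53, 23, 49, 89, 73, 74]
  L0: [53, 23, 49, 89, 73, 74]
  L1: h(53,23)=(53*31+23)%997=669 h(49,89)=(49*31+89)%997=611 h(73,74)=(73*31+74)%997=343 -> [669, 611, 343]
  L2: h(669,611)=(669*31+611)%997=413 h(343,343)=(343*31+343)%997=9 -> [413, 9]
  L3: h(413,9)=(413*31+9)%997=848 -> [848]
  root = 848 == target 848  ** MATCH **
Candidate C produces the target root.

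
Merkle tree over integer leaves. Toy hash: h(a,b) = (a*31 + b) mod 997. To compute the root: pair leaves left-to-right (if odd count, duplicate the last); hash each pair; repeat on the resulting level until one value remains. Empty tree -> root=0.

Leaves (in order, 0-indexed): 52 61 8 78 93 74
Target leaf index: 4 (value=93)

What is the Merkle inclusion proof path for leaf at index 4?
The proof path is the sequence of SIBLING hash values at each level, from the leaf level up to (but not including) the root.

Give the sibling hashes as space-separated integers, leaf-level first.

Answer: 74 963 345

Derivation:
L0 (leaves): [52, 61, 8, 78, 93, 74], target index=4
L1: h(52,61)=(52*31+61)%997=676 [pair 0] h(8,78)=(8*31+78)%997=326 [pair 1] h(93,74)=(93*31+74)%997=963 [pair 2] -> [676, 326, 963]
  Sibling for proof at L0: 74
L2: h(676,326)=(676*31+326)%997=345 [pair 0] h(963,963)=(963*31+963)%997=906 [pair 1] -> [345, 906]
  Sibling for proof at L1: 963
L3: h(345,906)=(345*31+906)%997=634 [pair 0] -> [634]
  Sibling for proof at L2: 345
Root: 634
Proof path (sibling hashes from leaf to root): [74, 963, 345]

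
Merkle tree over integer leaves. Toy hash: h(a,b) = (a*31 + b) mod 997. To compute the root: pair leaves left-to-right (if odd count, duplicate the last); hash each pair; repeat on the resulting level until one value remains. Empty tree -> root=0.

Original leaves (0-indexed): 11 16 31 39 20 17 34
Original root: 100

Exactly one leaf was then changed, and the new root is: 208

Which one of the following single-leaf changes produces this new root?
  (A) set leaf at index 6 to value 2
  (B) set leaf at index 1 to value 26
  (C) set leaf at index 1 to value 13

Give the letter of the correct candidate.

Original leaves: [11, 16, 31, 39, 20, 17, 34]
Target new root: 208
Try each candidate change and compute the resulting root:
Candidate A: set leaf[6] = 2 -> leaves = [11, 16, 31, 39, 20, 17, 2]
  L0: [11, 16, 31, 39, 20, 17, 2]
  L1: h(11,16)=(11*31+16)%997=357 h(31,39)=(31*31+39)%997=3 h(20,17)=(20*31+17)%997=637 h(2,2)=(2*31+2)%997=64 -> [357, 3, 637, 64]
  L2: h(357,3)=(357*31+3)%997=103 h(637,64)=(637*31+64)%997=868 -> [103, 868]
  L3: h(103,868)=(103*31+868)%997=73 -> [73]
  root = 73 != target 208
Candidate B: set leaf[1] = 26 -> leaves = [11, 26, 31, 39, 20, 17, 34]
  L0: [11, 26, 31, 39, 20, 17, 34]
  L1: h(11,26)=(11*31+26)%997=367 h(31,39)=(31*31+39)%997=3 h(20,17)=(20*31+17)%997=637 h(34,34)=(34*31+34)%997=91 -> [367, 3, 637, 91]
  L2: h(367,3)=(367*31+3)%997=413 h(637,91)=(637*31+91)%997=895 -> [413, 895]
  L3: h(413,895)=(413*31+895)%997=737 -> [737]
  root = 737 != target 208
Candidate C: set leaf[1] = 13 -> leaves = [11, 13, 31, 39, 20, 17, 34]
  L0: [11, 13, 31, 39, 20, 17, 34]
  L1: h(11,13)=(11*31+13)%997=354 h(31,39)=(31*31+39)%997=3 h(20,17)=(20*31+17)%997=637 h(34,34)=(34*31+34)%997=91 -> [354, 3, 637, 91]
  L2: h(354,3)=(354*31+3)%997=10 h(637,91)=(637*31+91)%997=895 -> [10, 895]
  L3: h(10,895)=(10*31+895)%997=208 -> [208]
  root = 208 == target 208  ** MATCH **
Candidate C produces the target root.

Answer: C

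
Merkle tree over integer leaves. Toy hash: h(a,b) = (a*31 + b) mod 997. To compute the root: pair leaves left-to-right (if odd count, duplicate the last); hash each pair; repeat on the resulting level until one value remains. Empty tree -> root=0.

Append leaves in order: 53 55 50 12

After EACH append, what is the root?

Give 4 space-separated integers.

After append 53 (leaves=[53]):
  L0: [53]
  root=53
After append 55 (leaves=[53, 55]):
  L0: [53, 55]
  L1: h(53,55)=(53*31+55)%997=701 -> [701]
  root=701
After append 50 (leaves=[53, 55, 50]):
  L0: [53, 55, 50]
  L1: h(53,55)=(53*31+55)%997=701 h(50,50)=(50*31+50)%997=603 -> [701, 603]
  L2: h(701,603)=(701*31+603)%997=400 -> [400]
  root=400
After append 12 (leaves=[53, 55, 50, 12]):
  L0: [53, 55, 50, 12]
  L1: h(53,55)=(53*31+55)%997=701 h(50,12)=(50*31+12)%997=565 -> [701, 565]
  L2: h(701,565)=(701*31+565)%997=362 -> [362]
  root=362

Answer: 53 701 400 362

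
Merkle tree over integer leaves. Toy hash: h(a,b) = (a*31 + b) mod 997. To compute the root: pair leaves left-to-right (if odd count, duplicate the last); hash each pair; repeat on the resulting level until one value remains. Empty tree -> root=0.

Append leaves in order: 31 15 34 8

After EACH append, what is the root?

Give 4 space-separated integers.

After append 31 (leaves=[31]):
  L0: [31]
  root=31
After append 15 (leaves=[31, 15]):
  L0: [31, 15]
  L1: h(31,15)=(31*31+15)%997=976 -> [976]
  root=976
After append 34 (leaves=[31, 15, 34]):
  L0: [31, 15, 34]
  L1: h(31,15)=(31*31+15)%997=976 h(34,34)=(34*31+34)%997=91 -> [976, 91]
  L2: h(976,91)=(976*31+91)%997=437 -> [437]
  root=437
After append 8 (leaves=[31, 15, 34, 8]):
  L0: [31, 15, 34, 8]
  L1: h(31,15)=(31*31+15)%997=976 h(34,8)=(34*31+8)%997=65 -> [976, 65]
  L2: h(976,65)=(976*31+65)%997=411 -> [411]
  root=411

Answer: 31 976 437 411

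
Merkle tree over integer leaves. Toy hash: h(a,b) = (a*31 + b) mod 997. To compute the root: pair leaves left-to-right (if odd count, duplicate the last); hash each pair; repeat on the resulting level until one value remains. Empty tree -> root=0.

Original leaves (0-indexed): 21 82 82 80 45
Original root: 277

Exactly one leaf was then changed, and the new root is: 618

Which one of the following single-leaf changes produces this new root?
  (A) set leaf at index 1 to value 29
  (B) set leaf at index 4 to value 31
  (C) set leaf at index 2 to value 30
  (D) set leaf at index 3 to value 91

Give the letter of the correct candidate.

Answer: D

Derivation:
Original leaves: [21, 82, 82, 80, 45]
Target new root: 618
Try each candidate change and compute the resulting root:
Candidate A: set leaf[1] = 29 -> leaves = [21, 29, 82, 80, 45]
  L0: [21, 29, 82, 80, 45]
  L1: h(21,29)=(21*31+29)%997=680 h(82,80)=(82*31+80)%997=628 h(45,45)=(45*31+45)%997=443 -> [680, 628, 443]
  L2: h(680,628)=(680*31+628)%997=771 h(443,443)=(443*31+443)%997=218 -> [771, 218]
  L3: h(771,218)=(771*31+218)%997=191 -> [191]
  root = 191 != target 618
Candidate B: set leaf[4] = 31 -> leaves = [21, 82, 82, 80, 31]
  L0: [21, 82, 82, 80, 31]
  L1: h(21,82)=(21*31+82)%997=733 h(82,80)=(82*31+80)%997=628 h(31,31)=(31*31+31)%997=992 -> [733, 628, 992]
  L2: h(733,628)=(733*31+628)%997=420 h(992,992)=(992*31+992)%997=837 -> [420, 837]
  L3: h(420,837)=(420*31+837)%997=896 -> [896]
  root = 896 != target 618
Candidate C: set leaf[2] = 30 -> leaves = [21, 82, 30, 80, 45]
  L0: [21, 82, 30, 80, 45]
  L1: h(21,82)=(21*31+82)%997=733 h(30,80)=(30*31+80)%997=13 h(45,45)=(45*31+45)%997=443 -> [733, 13, 443]
  L2: h(733,13)=(733*31+13)%997=802 h(443,443)=(443*31+443)%997=218 -> [802, 218]
  L3: h(802,218)=(802*31+218)%997=155 -> [155]
  root = 155 != target 618
Candidate D: set leaf[3] = 91 -> leaves = [21, 82, 82, 91, 45]
  L0: [21, 82, 82, 91, 45]
  L1: h(21,82)=(21*31+82)%997=733 h(82,91)=(82*31+91)%997=639 h(45,45)=(45*31+45)%997=443 -> [733, 639, 443]
  L2: h(733,639)=(733*31+639)%997=431 h(443,443)=(443*31+443)%997=218 -> [431, 218]
  L3: h(431,218)=(431*31+218)%997=618 -> [618]
  root = 618 == target 618  ** MATCH **
Candidate D produces the target root.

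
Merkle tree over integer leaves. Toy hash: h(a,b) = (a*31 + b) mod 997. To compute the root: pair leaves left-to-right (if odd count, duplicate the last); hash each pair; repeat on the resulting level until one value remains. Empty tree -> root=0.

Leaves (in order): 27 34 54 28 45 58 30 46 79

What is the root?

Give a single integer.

Answer: 923

Derivation:
L0: [27, 34, 54, 28, 45, 58, 30, 46, 79]
L1: h(27,34)=(27*31+34)%997=871 h(54,28)=(54*31+28)%997=705 h(45,58)=(45*31+58)%997=456 h(30,46)=(30*31+46)%997=976 h(79,79)=(79*31+79)%997=534 -> [871, 705, 456, 976, 534]
L2: h(871,705)=(871*31+705)%997=787 h(456,976)=(456*31+976)%997=157 h(534,534)=(534*31+534)%997=139 -> [787, 157, 139]
L3: h(787,157)=(787*31+157)%997=626 h(139,139)=(139*31+139)%997=460 -> [626, 460]
L4: h(626,460)=(626*31+460)%997=923 -> [923]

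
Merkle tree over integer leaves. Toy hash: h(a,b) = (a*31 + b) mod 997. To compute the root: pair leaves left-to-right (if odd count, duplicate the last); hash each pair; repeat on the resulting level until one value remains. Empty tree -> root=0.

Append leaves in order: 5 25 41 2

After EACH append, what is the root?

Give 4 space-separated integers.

Answer: 5 180 910 871

Derivation:
After append 5 (leaves=[5]):
  L0: [5]
  root=5
After append 25 (leaves=[5, 25]):
  L0: [5, 25]
  L1: h(5,25)=(5*31+25)%997=180 -> [180]
  root=180
After append 41 (leaves=[5, 25, 41]):
  L0: [5, 25, 41]
  L1: h(5,25)=(5*31+25)%997=180 h(41,41)=(41*31+41)%997=315 -> [180, 315]
  L2: h(180,315)=(180*31+315)%997=910 -> [910]
  root=910
After append 2 (leaves=[5, 25, 41, 2]):
  L0: [5, 25, 41, 2]
  L1: h(5,25)=(5*31+25)%997=180 h(41,2)=(41*31+2)%997=276 -> [180, 276]
  L2: h(180,276)=(180*31+276)%997=871 -> [871]
  root=871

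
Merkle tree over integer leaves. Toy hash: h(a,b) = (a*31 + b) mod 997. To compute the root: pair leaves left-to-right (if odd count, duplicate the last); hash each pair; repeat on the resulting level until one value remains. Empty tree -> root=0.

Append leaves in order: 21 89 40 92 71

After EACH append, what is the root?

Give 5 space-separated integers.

After append 21 (leaves=[21]):
  L0: [21]
  root=21
After append 89 (leaves=[21, 89]):
  L0: [21, 89]
  L1: h(21,89)=(21*31+89)%997=740 -> [740]
  root=740
After append 40 (leaves=[21, 89, 40]):
  L0: [21, 89, 40]
  L1: h(21,89)=(21*31+89)%997=740 h(40,40)=(40*31+40)%997=283 -> [740, 283]
  L2: h(740,283)=(740*31+283)%997=292 -> [292]
  root=292
After append 92 (leaves=[21, 89, 40, 92]):
  L0: [21, 89, 40, 92]
  L1: h(21,89)=(21*31+89)%997=740 h(40,92)=(40*31+92)%997=335 -> [740, 335]
  L2: h(740,335)=(740*31+335)%997=344 -> [344]
  root=344
After append 71 (leaves=[21, 89, 40, 92, 71]):
  L0: [21, 89, 40, 92, 71]
  L1: h(21,89)=(21*31+89)%997=740 h(40,92)=(40*31+92)%997=335 h(71,71)=(71*31+71)%997=278 -> [740, 335, 278]
  L2: h(740,335)=(740*31+335)%997=344 h(278,278)=(278*31+278)%997=920 -> [344, 920]
  L3: h(344,920)=(344*31+920)%997=617 -> [617]
  root=617

Answer: 21 740 292 344 617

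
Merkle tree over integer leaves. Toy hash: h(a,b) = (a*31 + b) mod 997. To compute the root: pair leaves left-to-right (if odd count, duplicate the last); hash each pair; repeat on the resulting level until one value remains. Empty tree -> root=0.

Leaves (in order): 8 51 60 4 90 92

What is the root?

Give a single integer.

Answer: 661

Derivation:
L0: [8, 51, 60, 4, 90, 92]
L1: h(8,51)=(8*31+51)%997=299 h(60,4)=(60*31+4)%997=867 h(90,92)=(90*31+92)%997=888 -> [299, 867, 888]
L2: h(299,867)=(299*31+867)%997=166 h(888,888)=(888*31+888)%997=500 -> [166, 500]
L3: h(166,500)=(166*31+500)%997=661 -> [661]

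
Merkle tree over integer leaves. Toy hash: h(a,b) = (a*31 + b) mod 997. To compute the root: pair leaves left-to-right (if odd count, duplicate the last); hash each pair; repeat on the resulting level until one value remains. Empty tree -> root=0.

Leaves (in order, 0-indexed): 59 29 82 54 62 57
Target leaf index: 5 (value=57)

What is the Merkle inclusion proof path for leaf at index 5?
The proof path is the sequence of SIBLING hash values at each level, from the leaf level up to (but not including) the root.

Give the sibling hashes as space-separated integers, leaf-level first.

Answer: 62 982 374

Derivation:
L0 (leaves): [59, 29, 82, 54, 62, 57], target index=5
L1: h(59,29)=(59*31+29)%997=861 [pair 0] h(82,54)=(82*31+54)%997=602 [pair 1] h(62,57)=(62*31+57)%997=982 [pair 2] -> [861, 602, 982]
  Sibling for proof at L0: 62
L2: h(861,602)=(861*31+602)%997=374 [pair 0] h(982,982)=(982*31+982)%997=517 [pair 1] -> [374, 517]
  Sibling for proof at L1: 982
L3: h(374,517)=(374*31+517)%997=147 [pair 0] -> [147]
  Sibling for proof at L2: 374
Root: 147
Proof path (sibling hashes from leaf to root): [62, 982, 374]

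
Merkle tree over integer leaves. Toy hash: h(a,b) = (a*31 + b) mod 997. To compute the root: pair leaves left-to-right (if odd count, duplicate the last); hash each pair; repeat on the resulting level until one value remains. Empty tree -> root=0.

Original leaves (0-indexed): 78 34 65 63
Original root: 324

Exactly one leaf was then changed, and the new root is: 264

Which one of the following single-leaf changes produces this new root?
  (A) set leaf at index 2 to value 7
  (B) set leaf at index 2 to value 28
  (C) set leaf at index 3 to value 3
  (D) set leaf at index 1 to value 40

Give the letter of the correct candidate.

Original leaves: [78, 34, 65, 63]
Target new root: 264
Try each candidate change and compute the resulting root:
Candidate A: set leaf[2] = 7 -> leaves = [78, 34, 7, 63]
  L0: [78, 34, 7, 63]
  L1: h(78,34)=(78*31+34)%997=458 h(7,63)=(7*31+63)%997=280 -> [458, 280]
  L2: h(458,280)=(458*31+280)%997=520 -> [520]
  root = 520 != target 264
Candidate B: set leaf[2] = 28 -> leaves = [78, 34, 28, 63]
  L0: [78, 34, 28, 63]
  L1: h(78,34)=(78*31+34)%997=458 h(28,63)=(28*31+63)%997=931 -> [458, 931]
  L2: h(458,931)=(458*31+931)%997=174 -> [174]
  root = 174 != target 264
Candidate C: set leaf[3] = 3 -> leaves = [78, 34, 65, 3]
  L0: [78, 34, 65, 3]
  L1: h(78,34)=(78*31+34)%997=458 h(65,3)=(65*31+3)%997=24 -> [458, 24]
  L2: h(458,24)=(458*31+24)%997=264 -> [264]
  root = 264 == target 264  ** MATCH **
Candidate D: set leaf[1] = 40 -> leaves = [78, 40, 65, 63]
  L0: [78, 40, 65, 63]
  L1: h(78,40)=(78*31+40)%997=464 h(65,63)=(65*31+63)%997=84 -> [464, 84]
  L2: h(464,84)=(464*31+84)%997=510 -> [510]
  root = 510 != target 264
Candidate C produces the target root.

Answer: C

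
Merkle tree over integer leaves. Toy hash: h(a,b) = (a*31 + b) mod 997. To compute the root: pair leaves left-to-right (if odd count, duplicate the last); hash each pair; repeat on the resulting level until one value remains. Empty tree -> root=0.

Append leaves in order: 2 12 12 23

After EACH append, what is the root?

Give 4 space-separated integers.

After append 2 (leaves=[2]):
  L0: [2]
  root=2
After append 12 (leaves=[2, 12]):
  L0: [2, 12]
  L1: h(2,12)=(2*31+12)%997=74 -> [74]
  root=74
After append 12 (leaves=[2, 12, 12]):
  L0: [2, 12, 12]
  L1: h(2,12)=(2*31+12)%997=74 h(12,12)=(12*31+12)%997=384 -> [74, 384]
  L2: h(74,384)=(74*31+384)%997=684 -> [684]
  root=684
After append 23 (leaves=[2, 12, 12, 23]):
  L0: [2, 12, 12, 23]
  L1: h(2,12)=(2*31+12)%997=74 h(12,23)=(12*31+23)%997=395 -> [74, 395]
  L2: h(74,395)=(74*31+395)%997=695 -> [695]
  root=695

Answer: 2 74 684 695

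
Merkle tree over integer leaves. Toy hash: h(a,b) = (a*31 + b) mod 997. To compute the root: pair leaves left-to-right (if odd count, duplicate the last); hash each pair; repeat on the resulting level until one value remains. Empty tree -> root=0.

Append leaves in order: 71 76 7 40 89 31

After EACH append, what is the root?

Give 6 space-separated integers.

Answer: 71 283 24 57 182 320

Derivation:
After append 71 (leaves=[71]):
  L0: [71]
  root=71
After append 76 (leaves=[71, 76]):
  L0: [71, 76]
  L1: h(71,76)=(71*31+76)%997=283 -> [283]
  root=283
After append 7 (leaves=[71, 76, 7]):
  L0: [71, 76, 7]
  L1: h(71,76)=(71*31+76)%997=283 h(7,7)=(7*31+7)%997=224 -> [283, 224]
  L2: h(283,224)=(283*31+224)%997=24 -> [24]
  root=24
After append 40 (leaves=[71, 76, 7, 40]):
  L0: [71, 76, 7, 40]
  L1: h(71,76)=(71*31+76)%997=283 h(7,40)=(7*31+40)%997=257 -> [283, 257]
  L2: h(283,257)=(283*31+257)%997=57 -> [57]
  root=57
After append 89 (leaves=[71, 76, 7, 40, 89]):
  L0: [71, 76, 7, 40, 89]
  L1: h(71,76)=(71*31+76)%997=283 h(7,40)=(7*31+40)%997=257 h(89,89)=(89*31+89)%997=854 -> [283, 257, 854]
  L2: h(283,257)=(283*31+257)%997=57 h(854,854)=(854*31+854)%997=409 -> [57, 409]
  L3: h(57,409)=(57*31+409)%997=182 -> [182]
  root=182
After append 31 (leaves=[71, 76, 7, 40, 89, 31]):
  L0: [71, 76, 7, 40, 89, 31]
  L1: h(71,76)=(71*31+76)%997=283 h(7,40)=(7*31+40)%997=257 h(89,31)=(89*31+31)%997=796 -> [283, 257, 796]
  L2: h(283,257)=(283*31+257)%997=57 h(796,796)=(796*31+796)%997=547 -> [57, 547]
  L3: h(57,547)=(57*31+547)%997=320 -> [320]
  root=320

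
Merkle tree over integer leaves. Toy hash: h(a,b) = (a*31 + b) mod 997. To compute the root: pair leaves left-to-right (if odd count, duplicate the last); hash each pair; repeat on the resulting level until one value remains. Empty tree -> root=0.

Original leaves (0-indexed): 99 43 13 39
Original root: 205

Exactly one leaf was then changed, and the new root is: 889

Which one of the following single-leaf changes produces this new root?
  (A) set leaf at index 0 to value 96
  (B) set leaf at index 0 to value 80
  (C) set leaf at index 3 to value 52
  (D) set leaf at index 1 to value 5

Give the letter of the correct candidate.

Answer: B

Derivation:
Original leaves: [99, 43, 13, 39]
Target new root: 889
Try each candidate change and compute the resulting root:
Candidate A: set leaf[0] = 96 -> leaves = [96, 43, 13, 39]
  L0: [96, 43, 13, 39]
  L1: h(96,43)=(96*31+43)%997=28 h(13,39)=(13*31+39)%997=442 -> [28, 442]
  L2: h(28,442)=(28*31+442)%997=313 -> [313]
  root = 313 != target 889
Candidate B: set leaf[0] = 80 -> leaves = [80, 43, 13, 39]
  L0: [80, 43, 13, 39]
  L1: h(80,43)=(80*31+43)%997=529 h(13,39)=(13*31+39)%997=442 -> [529, 442]
  L2: h(529,442)=(529*31+442)%997=889 -> [889]
  root = 889 == target 889  ** MATCH **
Candidate C: set leaf[3] = 52 -> leaves = [99, 43, 13, 52]
  L0: [99, 43, 13, 52]
  L1: h(99,43)=(99*31+43)%997=121 h(13,52)=(13*31+52)%997=455 -> [121, 455]
  L2: h(121,455)=(121*31+455)%997=218 -> [218]
  root = 218 != target 889
Candidate D: set leaf[1] = 5 -> leaves = [99, 5, 13, 39]
  L0: [99, 5, 13, 39]
  L1: h(99,5)=(99*31+5)%997=83 h(13,39)=(13*31+39)%997=442 -> [83, 442]
  L2: h(83,442)=(83*31+442)%997=24 -> [24]
  root = 24 != target 889
Candidate B produces the target root.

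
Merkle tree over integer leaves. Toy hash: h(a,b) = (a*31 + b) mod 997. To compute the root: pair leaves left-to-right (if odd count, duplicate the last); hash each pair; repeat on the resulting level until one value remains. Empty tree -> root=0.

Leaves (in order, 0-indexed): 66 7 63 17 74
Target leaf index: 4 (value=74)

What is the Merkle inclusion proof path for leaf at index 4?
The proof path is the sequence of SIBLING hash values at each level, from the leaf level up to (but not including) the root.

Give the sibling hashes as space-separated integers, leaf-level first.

L0 (leaves): [66, 7, 63, 17, 74], target index=4
L1: h(66,7)=(66*31+7)%997=59 [pair 0] h(63,17)=(63*31+17)%997=973 [pair 1] h(74,74)=(74*31+74)%997=374 [pair 2] -> [59, 973, 374]
  Sibling for proof at L0: 74
L2: h(59,973)=(59*31+973)%997=808 [pair 0] h(374,374)=(374*31+374)%997=4 [pair 1] -> [808, 4]
  Sibling for proof at L1: 374
L3: h(808,4)=(808*31+4)%997=127 [pair 0] -> [127]
  Sibling for proof at L2: 808
Root: 127
Proof path (sibling hashes from leaf to root): [74, 374, 808]

Answer: 74 374 808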